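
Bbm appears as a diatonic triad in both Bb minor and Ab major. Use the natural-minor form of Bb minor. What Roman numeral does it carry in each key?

i in Bb minor; ii in Ab major

The scale of Bb minor (natural minor) is Bb C Db Eb F Gb Ab; Bb is degree 1, and the triad built there (Bb-Db-F) is minor, so it is i.
The scale of Ab major is Ab Bb C Db Eb F G; Bb is degree 2, and the triad built there (Bb-Db-F) is minor, so it is ii.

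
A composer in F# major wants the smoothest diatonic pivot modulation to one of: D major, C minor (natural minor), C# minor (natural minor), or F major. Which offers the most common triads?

Triads of F# major: F# major (I), G# minor (ii), A# minor (iii), B major (IV), C# major (V), D# minor (vi), E# diminished (vii°).
D major shares 0: none.
C minor (natural minor) shares 0: none.
C# minor (natural minor) shares 2: G#m, B.
F major shares 0: none.
The most common triads (2) are shared with C# minor.

C# minor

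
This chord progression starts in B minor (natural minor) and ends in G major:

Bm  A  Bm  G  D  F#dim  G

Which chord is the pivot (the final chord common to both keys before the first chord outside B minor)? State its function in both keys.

D — III in B minor, V in G major

Chords diatonic to B minor: Bm, C#dim, D, Em, F#m, G, A.
Reading the progression, the first chord not in that set is F#dim, so the modulation leaves B minor there.
The chord immediately before F#dim is D, which is diatonic to both keys: III in B minor and V in G major.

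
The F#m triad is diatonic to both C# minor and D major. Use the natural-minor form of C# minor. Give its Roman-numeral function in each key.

iv in C# minor; iii in D major

The scale of C# minor (natural minor) is C# D# E F# G# A B; F# is degree 4, and the triad built there (F#-A-C#) is minor, so it is iv.
The scale of D major is D E F# G A B C#; F# is degree 3, and the triad built there (F#-A-C#) is minor, so it is iii.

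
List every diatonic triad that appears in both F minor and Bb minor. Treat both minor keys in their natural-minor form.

Triads in F minor (natural minor): F minor (i), G diminished (ii°), Ab major (III), Bb minor (iv), C minor (v), Db major (VI), Eb major (VII).
Triads in Bb minor (natural minor): Bb minor (i), C diminished (ii°), Db major (III), Eb minor (iv), F minor (v), Gb major (VI), Ab major (VII).
Shared triads with their functions: F minor (i in F minor, v in Bb minor); Ab major (III in F minor, VII in Bb minor); Bb minor (iv in F minor, i in Bb minor); Db major (VI in F minor, III in Bb minor).

Fm, Ab, Bbm, Db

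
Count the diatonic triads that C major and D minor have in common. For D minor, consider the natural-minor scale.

Diatonic triads of C major: C (I), Dm (ii), Em (iii), F (IV), G (V), Am (vi), Bdim (vii°).
Diatonic triads of D minor (natural minor): Dm (i), Edim (ii°), F (III), Gm (iv), Am (v), Bb (VI), C (VII).
Matching root and quality in both lists: C, Dm, F, Am.
That gives 4 common triads.

4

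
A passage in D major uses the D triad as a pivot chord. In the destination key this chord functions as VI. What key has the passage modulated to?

F# minor

The numeral VI denotes a major triad on scale degree 6. With D on degree 6, the tonic of the new key is F#.
Degree 6 carries a major triad in minor keys, so the destination is F# minor.
Check: the diatonic triads of F# minor (natural minor) are F#m (i), G#dim (ii°), A (III), Bm (iv), C#m (v), D (VI), E (VII) — D is indeed VI.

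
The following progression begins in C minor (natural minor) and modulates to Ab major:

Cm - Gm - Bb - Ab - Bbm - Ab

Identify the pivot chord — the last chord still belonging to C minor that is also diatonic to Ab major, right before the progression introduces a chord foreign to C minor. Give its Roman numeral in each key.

Chords diatonic to C minor: Cm, Ddim, Eb, Fm, Gm, Ab, Bb.
Reading the progression, the first chord not in that set is Bbm, so the modulation leaves C minor there.
The chord immediately before Bbm is Ab, which is diatonic to both keys: VI in C minor and I in Ab major.

Ab — VI in C minor, I in Ab major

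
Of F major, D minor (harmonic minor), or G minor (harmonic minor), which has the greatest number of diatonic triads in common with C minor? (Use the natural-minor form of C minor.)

Triads of C minor (natural minor): Cm (i), Ddim (ii°), Eb (III), Fm (iv), Gm (v), Ab (VI), Bb (VII).
F major shares 2: Gm, Bb.
D minor (harmonic minor) shares 2: Gm, Bb.
G minor (harmonic minor) shares 3: Cm, Eb, Gm.
The most common triads (3) are shared with G minor.

G minor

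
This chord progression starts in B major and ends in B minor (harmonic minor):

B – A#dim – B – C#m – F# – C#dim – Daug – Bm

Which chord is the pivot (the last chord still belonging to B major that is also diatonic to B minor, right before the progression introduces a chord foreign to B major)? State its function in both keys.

Chords diatonic to B major: B, C#m, D#m, E, F#, G#m, A#dim.
Reading the progression, the first chord not in that set is C#dim, so the modulation leaves B major there.
The chord immediately before C#dim is F#, which is diatonic to both keys: V in B major and V in B minor.

F# — V in B major, V in B minor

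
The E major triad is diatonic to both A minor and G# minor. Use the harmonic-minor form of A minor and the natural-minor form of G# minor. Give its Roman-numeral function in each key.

The scale of A minor (harmonic minor) is A B C D E F G#; E is degree 5, and the triad built there (E-G#-B) is major, so it is V.
The scale of G# minor (natural minor) is G# A# B C# D# E F#; E is degree 6, and the triad built there (E-G#-B) is major, so it is VI.

V in A minor; VI in G# minor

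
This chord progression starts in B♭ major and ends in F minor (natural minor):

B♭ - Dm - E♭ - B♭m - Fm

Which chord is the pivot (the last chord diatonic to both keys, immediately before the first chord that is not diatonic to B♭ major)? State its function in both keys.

Chords diatonic to B♭ major: B♭, Cm, Dm, E♭, F, Gm, Adim.
Reading the progression, the first chord not in that set is B♭m, so the modulation leaves B♭ major there.
The chord immediately before B♭m is E♭, which is diatonic to both keys: IV in B♭ major and VII in F minor.

E♭ — IV in B♭ major, VII in F minor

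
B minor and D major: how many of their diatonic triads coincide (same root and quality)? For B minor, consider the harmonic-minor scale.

4

Diatonic triads of B minor (harmonic minor): Bm (i), C#dim (ii°), Daug (III+), Em (iv), F# (V), G (VI), A#dim (vii°).
Diatonic triads of D major: D (I), Em (ii), F#m (iii), G (IV), A (V), Bm (vi), C#dim (vii°).
Matching root and quality in both lists: Bm, C#dim, Em, G.
That gives 4 common triads.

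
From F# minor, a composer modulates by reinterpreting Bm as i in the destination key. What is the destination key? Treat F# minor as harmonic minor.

The numeral i denotes a minor triad on scale degree 1. With B on degree 1, the tonic of the new key is B.
Degree 1 carries a minor triad in minor keys, so the destination is B minor.
Check: the diatonic triads of B minor (natural minor) are Bm (i), C#dim (ii°), D (III), Em (iv), F#m (v), G (VI), A (VII) — Bm is indeed i.

B minor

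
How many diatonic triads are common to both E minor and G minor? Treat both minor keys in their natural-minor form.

Diatonic triads of E minor (natural minor): E minor (i), F# diminished (ii°), G major (III), A minor (iv), B minor (v), C major (VI), D major (VII).
Diatonic triads of G minor (natural minor): G minor (i), A diminished (ii°), Bb major (III), C minor (iv), D minor (v), Eb major (VI), F major (VII).
No triad has the same root and quality in both keys.

0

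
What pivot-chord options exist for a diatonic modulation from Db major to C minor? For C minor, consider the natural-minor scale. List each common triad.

Fm, Ab

Triads in Db major: Db (I), Ebm (ii), Fm (iii), Gb (IV), Ab (V), Bbm (vi), Cdim (vii°).
Triads in C minor (natural minor): Cm (i), Ddim (ii°), Eb (III), Fm (iv), Gm (v), Ab (VI), Bb (VII).
Shared triads with their functions: Fm (iii in Db major, iv in C minor); Ab (V in Db major, VI in C minor).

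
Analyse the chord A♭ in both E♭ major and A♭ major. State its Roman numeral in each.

IV in E♭ major; I in A♭ major

The scale of E♭ major is E♭ F G A♭ B♭ C D; A♭ is degree 4, and the triad built there (A♭-C-E♭) is major, so it is IV.
The scale of A♭ major is A♭ B♭ C D♭ E♭ F G; A♭ is degree 1, and the triad built there (A♭-C-E♭) is major, so it is I.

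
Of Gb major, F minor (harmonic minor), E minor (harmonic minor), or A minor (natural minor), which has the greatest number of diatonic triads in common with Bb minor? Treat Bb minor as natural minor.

Gb major

Triads of Bb minor (natural minor): Bbm (i), Cdim (ii°), Db (III), Ebm (iv), Fm (v), Gb (VI), Ab (VII).
Gb major shares 4: Bbm, Db, Ebm, Gb.
F minor (harmonic minor) shares 3: Bbm, Db, Fm.
E minor (harmonic minor) shares 0: none.
A minor (natural minor) shares 0: none.
The most common triads (4) are shared with Gb major.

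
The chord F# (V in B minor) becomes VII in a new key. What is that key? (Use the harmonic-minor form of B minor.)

The numeral VII denotes a major triad on scale degree 7. With F# on degree 7, the tonic of the new key is G#.
Degree 7 carries a major triad in natural-minor keys, so the destination is G# minor.
Check: the diatonic triads of G# minor (natural minor) are G#m (i), A#dim (ii°), B (III), C#m (iv), D#m (v), E (VI), F# (VII) — F# is indeed VII.

G# minor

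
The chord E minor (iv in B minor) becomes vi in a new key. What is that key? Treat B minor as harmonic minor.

G major

The numeral vi denotes a minor triad on scale degree 6. With E on degree 6, the tonic of the new key is G.
Degree 6 carries a minor triad in major keys, so the destination is G major.
Check: the diatonic triads of G major are G (I), Am (ii), Bm (iii), C (IV), D (V), Em (vi), F#dim (vii°) — E minor is indeed vi.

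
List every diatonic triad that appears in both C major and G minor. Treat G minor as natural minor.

Dm, F

Triads in C major: C (I), Dm (ii), Em (iii), F (IV), G (V), Am (vi), Bdim (vii°).
Triads in G minor (natural minor): Gm (i), Adim (ii°), Bb (III), Cm (iv), Dm (v), Eb (VI), F (VII).
Shared triads with their functions: Dm (ii in C major, v in G minor); F (IV in C major, VII in G minor).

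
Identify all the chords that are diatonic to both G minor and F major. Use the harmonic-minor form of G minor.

Gm

Triads in G minor (harmonic minor): Gm (i), Adim (ii°), Bbaug (III+), Cm (iv), D (V), Eb (VI), F#dim (vii°).
Triads in F major: F (I), Gm (ii), Am (iii), Bb (IV), C (V), Dm (vi), Edim (vii°).
Shared triads with their functions: Gm (i in G minor, ii in F major).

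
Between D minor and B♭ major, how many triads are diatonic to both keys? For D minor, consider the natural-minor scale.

4

Diatonic triads of D minor (natural minor): Dm (i), Edim (ii°), F (III), Gm (iv), Am (v), B♭ (VI), C (VII).
Diatonic triads of B♭ major: B♭ (I), Cm (ii), Dm (iii), E♭ (IV), F (V), Gm (vi), Adim (vii°).
Matching root and quality in both lists: Dm, F, Gm, B♭.
That gives 4 common triads.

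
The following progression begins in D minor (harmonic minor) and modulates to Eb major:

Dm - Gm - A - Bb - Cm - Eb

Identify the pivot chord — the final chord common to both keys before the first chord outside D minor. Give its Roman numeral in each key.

Chords diatonic to D minor: Dm, Edim, Faug, Gm, A, Bb, C#dim.
Reading the progression, the first chord not in that set is Cm, so the modulation leaves D minor there.
The chord immediately before Cm is Bb, which is diatonic to both keys: VI in D minor and V in Eb major.

Bb — VI in D minor, V in Eb major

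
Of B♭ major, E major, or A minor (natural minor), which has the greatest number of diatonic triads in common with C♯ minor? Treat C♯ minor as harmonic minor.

Triads of C♯ minor (harmonic minor): C♯ minor (i), D♯ diminished (ii°), E augmented (III+), F♯ minor (iv), G♯ major (V), A major (VI), B♯ diminished (vii°).
B♭ major shares 0: none.
E major shares 4: C♯m, D♯dim, F♯m, A.
A minor (natural minor) shares 0: none.
The most common triads (4) are shared with E major.

E major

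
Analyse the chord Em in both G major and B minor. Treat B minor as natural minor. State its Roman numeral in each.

The scale of G major is G A B C D E F♯; E is degree 6, and the triad built there (E-G-B) is minor, so it is vi.
The scale of B minor (natural minor) is B C♯ D E F♯ G A; E is degree 4, and the triad built there (E-G-B) is minor, so it is iv.

vi in G major; iv in B minor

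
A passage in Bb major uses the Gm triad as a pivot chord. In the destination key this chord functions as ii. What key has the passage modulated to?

The numeral ii denotes a minor triad on scale degree 2. With G on degree 2, the tonic of the new key is F.
Degree 2 carries a minor triad in major keys, so the destination is F major.
Check: the diatonic triads of F major are F (I), Gm (ii), Am (iii), Bb (IV), C (V), Dm (vi), Edim (vii°) — Gm is indeed ii.

F major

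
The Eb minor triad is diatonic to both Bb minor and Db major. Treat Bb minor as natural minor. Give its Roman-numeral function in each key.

The scale of Bb minor (natural minor) is Bb C Db Eb F Gb Ab; Eb is degree 4, and the triad built there (Eb-Gb-Bb) is minor, so it is iv.
The scale of Db major is Db Eb F Gb Ab Bb C; Eb is degree 2, and the triad built there (Eb-Gb-Bb) is minor, so it is ii.

iv in Bb minor; ii in Db major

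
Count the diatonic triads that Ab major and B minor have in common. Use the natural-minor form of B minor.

0

Diatonic triads of Ab major: Ab (I), Bbm (ii), Cm (iii), Db (IV), Eb (V), Fm (vi), Gdim (vii°).
Diatonic triads of B minor (natural minor): Bm (i), C#dim (ii°), D (III), Em (iv), F#m (v), G (VI), A (VII).
No triad has the same root and quality in both keys.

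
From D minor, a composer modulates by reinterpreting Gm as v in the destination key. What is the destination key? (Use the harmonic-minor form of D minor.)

The numeral v denotes a minor triad on scale degree 5. With G on degree 5, the tonic of the new key is C.
Degree 5 carries a minor triad in natural-minor keys, so the destination is C minor.
Check: the diatonic triads of C minor (natural minor) are Cm (i), Ddim (ii°), Eb (III), Fm (iv), Gm (v), Ab (VI), Bb (VII) — Gm is indeed v.

C minor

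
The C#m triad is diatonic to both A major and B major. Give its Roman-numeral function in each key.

The scale of A major is A B C# D E F# G#; C# is degree 3, and the triad built there (C#-E-G#) is minor, so it is iii.
The scale of B major is B C# D# E F# G# A#; C# is degree 2, and the triad built there (C#-E-G#) is minor, so it is ii.

iii in A major; ii in B major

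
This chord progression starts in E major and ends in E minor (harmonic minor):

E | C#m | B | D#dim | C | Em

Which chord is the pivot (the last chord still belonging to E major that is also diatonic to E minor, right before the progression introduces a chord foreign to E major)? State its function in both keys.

Chords diatonic to E major: E, F#m, G#m, A, B, C#m, D#dim.
Reading the progression, the first chord not in that set is C, so the modulation leaves E major there.
The chord immediately before C is D#dim, which is diatonic to both keys: vii° in E major and vii° in E minor.

D#dim — vii° in E major, vii° in E minor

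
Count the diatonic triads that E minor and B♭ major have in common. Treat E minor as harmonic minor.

Diatonic triads of E minor (harmonic minor): Em (i), F♯dim (ii°), Gaug (III+), Am (iv), B (V), C (VI), D♯dim (vii°).
Diatonic triads of B♭ major: B♭ (I), Cm (ii), Dm (iii), E♭ (IV), F (V), Gm (vi), Adim (vii°).
No triad has the same root and quality in both keys.

0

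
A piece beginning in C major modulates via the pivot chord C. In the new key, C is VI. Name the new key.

The numeral VI denotes a major triad on scale degree 6. With C on degree 6, the tonic of the new key is E.
Degree 6 carries a major triad in minor keys, so the destination is E minor.
Check: the diatonic triads of E minor (natural minor) are Em (i), F#dim (ii°), G (III), Am (iv), Bm (v), C (VI), D (VII) — C is indeed VI.

E minor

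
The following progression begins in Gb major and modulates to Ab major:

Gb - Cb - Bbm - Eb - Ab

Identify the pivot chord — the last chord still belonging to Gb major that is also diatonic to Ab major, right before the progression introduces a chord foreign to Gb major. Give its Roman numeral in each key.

Chords diatonic to Gb major: Gb, Abm, Bbm, Cb, Db, Ebm, Fdim.
Reading the progression, the first chord not in that set is Eb, so the modulation leaves Gb major there.
The chord immediately before Eb is Bbm, which is diatonic to both keys: iii in Gb major and ii in Ab major.

Bbm — iii in Gb major, ii in Ab major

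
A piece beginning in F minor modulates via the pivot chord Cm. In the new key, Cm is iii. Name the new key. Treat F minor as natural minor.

The numeral iii denotes a minor triad on scale degree 3. With C on degree 3, the tonic of the new key is Ab.
Degree 3 carries a minor triad in major keys, so the destination is Ab major.
Check: the diatonic triads of Ab major are Ab (I), Bbm (ii), Cm (iii), Db (IV), Eb (V), Fm (vi), Gdim (vii°) — Cm is indeed iii.

Ab major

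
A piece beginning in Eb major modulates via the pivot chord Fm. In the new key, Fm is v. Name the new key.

Bb minor

The numeral v denotes a minor triad on scale degree 5. With F on degree 5, the tonic of the new key is Bb.
Degree 5 carries a minor triad in natural-minor keys, so the destination is Bb minor.
Check: the diatonic triads of Bb minor (natural minor) are Bbm (i), Cdim (ii°), Db (III), Ebm (iv), Fm (v), Gb (VI), Ab (VII) — Fm is indeed v.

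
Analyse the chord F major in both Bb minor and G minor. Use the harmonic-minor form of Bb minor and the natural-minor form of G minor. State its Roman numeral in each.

The scale of Bb minor (harmonic minor) is Bb C Db Eb F Gb A; F is degree 5, and the triad built there (F-A-C) is major, so it is V.
The scale of G minor (natural minor) is G A Bb C D Eb F; F is degree 7, and the triad built there (F-A-C) is major, so it is VII.

V in Bb minor; VII in G minor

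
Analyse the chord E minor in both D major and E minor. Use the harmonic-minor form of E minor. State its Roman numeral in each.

The scale of D major is D E F# G A B C#; E is degree 2, and the triad built there (E-G-B) is minor, so it is ii.
The scale of E minor (harmonic minor) is E F# G A B C D#; E is degree 1, and the triad built there (E-G-B) is minor, so it is i.

ii in D major; i in E minor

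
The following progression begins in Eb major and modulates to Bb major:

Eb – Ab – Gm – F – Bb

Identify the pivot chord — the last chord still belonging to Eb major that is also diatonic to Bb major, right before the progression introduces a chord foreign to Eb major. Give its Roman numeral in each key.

Chords diatonic to Eb major: Eb, Fm, Gm, Ab, Bb, Cm, Ddim.
Reading the progression, the first chord not in that set is F, so the modulation leaves Eb major there.
The chord immediately before F is Gm, which is diatonic to both keys: iii in Eb major and vi in Bb major.

Gm — iii in Eb major, vi in Bb major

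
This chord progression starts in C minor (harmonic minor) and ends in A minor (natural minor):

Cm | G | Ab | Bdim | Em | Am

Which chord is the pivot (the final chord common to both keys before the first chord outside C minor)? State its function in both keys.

Bdim — vii° in C minor, ii° in A minor

Chords diatonic to C minor: Cm, Ddim, Ebaug, Fm, G, Ab, Bdim.
Reading the progression, the first chord not in that set is Em, so the modulation leaves C minor there.
The chord immediately before Em is Bdim, which is diatonic to both keys: vii° in C minor and ii° in A minor.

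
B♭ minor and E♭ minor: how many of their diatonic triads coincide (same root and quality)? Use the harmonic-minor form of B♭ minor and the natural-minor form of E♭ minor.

Diatonic triads of B♭ minor (harmonic minor): B♭m (i), Cdim (ii°), D♭aug (III+), E♭m (iv), F (V), G♭ (VI), Adim (vii°).
Diatonic triads of E♭ minor (natural minor): E♭m (i), Fdim (ii°), G♭ (III), A♭m (iv), B♭m (v), C♭ (VI), D♭ (VII).
Matching root and quality in both lists: B♭m, E♭m, G♭.
That gives 3 common triads.

3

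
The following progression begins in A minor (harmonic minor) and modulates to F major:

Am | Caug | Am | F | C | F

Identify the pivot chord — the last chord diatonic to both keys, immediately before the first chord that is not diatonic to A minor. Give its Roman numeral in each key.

F — VI in A minor, I in F major

Chords diatonic to A minor: Am, Bdim, Caug, Dm, E, F, G#dim.
Reading the progression, the first chord not in that set is C, so the modulation leaves A minor there.
The chord immediately before C is F, which is diatonic to both keys: VI in A minor and I in F major.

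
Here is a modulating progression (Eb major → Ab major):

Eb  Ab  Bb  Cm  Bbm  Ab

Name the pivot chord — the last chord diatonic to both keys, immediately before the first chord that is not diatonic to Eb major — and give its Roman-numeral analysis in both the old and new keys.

Cm — vi in Eb major, iii in Ab major

Chords diatonic to Eb major: Eb, Fm, Gm, Ab, Bb, Cm, Ddim.
Reading the progression, the first chord not in that set is Bbm, so the modulation leaves Eb major there.
The chord immediately before Bbm is Cm, which is diatonic to both keys: vi in Eb major and iii in Ab major.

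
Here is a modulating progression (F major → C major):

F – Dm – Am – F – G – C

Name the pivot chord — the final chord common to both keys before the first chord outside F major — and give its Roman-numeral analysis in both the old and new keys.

F — I in F major, IV in C major

Chords diatonic to F major: F, Gm, Am, B♭, C, Dm, Edim.
Reading the progression, the first chord not in that set is G, so the modulation leaves F major there.
The chord immediately before G is F, which is diatonic to both keys: I in F major and IV in C major.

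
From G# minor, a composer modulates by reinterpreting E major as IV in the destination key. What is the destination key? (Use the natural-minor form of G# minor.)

B major

The numeral IV denotes a major triad on scale degree 4. With E on degree 4, the tonic of the new key is B.
Degree 4 carries a major triad in major keys, so the destination is B major.
Check: the diatonic triads of B major are B (I), C#m (ii), D#m (iii), E (IV), F# (V), G#m (vi), A#dim (vii°) — E major is indeed IV.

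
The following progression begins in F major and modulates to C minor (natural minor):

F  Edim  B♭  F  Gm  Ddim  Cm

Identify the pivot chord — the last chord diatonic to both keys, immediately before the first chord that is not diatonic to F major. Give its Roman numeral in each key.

Gm — ii in F major, v in C minor

Chords diatonic to F major: F, Gm, Am, B♭, C, Dm, Edim.
Reading the progression, the first chord not in that set is Ddim, so the modulation leaves F major there.
The chord immediately before Ddim is Gm, which is diatonic to both keys: ii in F major and v in C minor.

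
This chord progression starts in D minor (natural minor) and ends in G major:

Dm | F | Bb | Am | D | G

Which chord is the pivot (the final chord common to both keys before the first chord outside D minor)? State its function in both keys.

Chords diatonic to D minor: Dm, Edim, F, Gm, Am, Bb, C.
Reading the progression, the first chord not in that set is D, so the modulation leaves D minor there.
The chord immediately before D is Am, which is diatonic to both keys: v in D minor and ii in G major.

Am — v in D minor, ii in G major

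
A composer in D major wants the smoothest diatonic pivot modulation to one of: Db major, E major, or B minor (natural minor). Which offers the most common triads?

Triads of D major: D (I), Em (ii), F#m (iii), G (IV), A (V), Bm (vi), C#dim (vii°).
Db major shares 0: none.
E major shares 2: F#m, A.
B minor (natural minor) shares 7: D, Em, F#m, G, A, Bm, C#dim.
The most common triads (7) are shared with B minor.

B minor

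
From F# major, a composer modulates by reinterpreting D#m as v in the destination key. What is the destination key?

The numeral v denotes a minor triad on scale degree 5. With D# on degree 5, the tonic of the new key is G#.
Degree 5 carries a minor triad in natural-minor keys, so the destination is G# minor.
Check: the diatonic triads of G# minor (natural minor) are G#m (i), A#dim (ii°), B (III), C#m (iv), D#m (v), E (VI), F# (VII) — D#m is indeed v.

G# minor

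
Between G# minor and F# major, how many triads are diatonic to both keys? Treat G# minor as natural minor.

Diatonic triads of G# minor (natural minor): G#m (i), A#dim (ii°), B (III), C#m (iv), D#m (v), E (VI), F# (VII).
Diatonic triads of F# major: F# (I), G#m (ii), A#m (iii), B (IV), C# (V), D#m (vi), E#dim (vii°).
Matching root and quality in both lists: G#m, B, D#m, F#.
That gives 4 common triads.

4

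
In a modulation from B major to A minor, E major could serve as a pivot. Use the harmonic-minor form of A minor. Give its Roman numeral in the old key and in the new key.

The scale of B major is B C♯ D♯ E F♯ G♯ A♯; E is degree 4, and the triad built there (E-G♯-B) is major, so it is IV.
The scale of A minor (harmonic minor) is A B C D E F G♯; E is degree 5, and the triad built there (E-G♯-B) is major, so it is V.

IV in B major; V in A minor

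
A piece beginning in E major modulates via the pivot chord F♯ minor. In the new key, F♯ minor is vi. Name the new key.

The numeral vi denotes a minor triad on scale degree 6. With F♯ on degree 6, the tonic of the new key is A.
Degree 6 carries a minor triad in major keys, so the destination is A major.
Check: the diatonic triads of A major are A (I), Bm (ii), C♯m (iii), D (IV), E (V), F♯m (vi), G♯dim (vii°) — F♯ minor is indeed vi.

A major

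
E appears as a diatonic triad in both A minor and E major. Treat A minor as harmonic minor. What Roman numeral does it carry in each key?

V in A minor; I in E major

The scale of A minor (harmonic minor) is A B C D E F G#; E is degree 5, and the triad built there (E-G#-B) is major, so it is V.
The scale of E major is E F# G# A B C# D#; E is degree 1, and the triad built there (E-G#-B) is major, so it is I.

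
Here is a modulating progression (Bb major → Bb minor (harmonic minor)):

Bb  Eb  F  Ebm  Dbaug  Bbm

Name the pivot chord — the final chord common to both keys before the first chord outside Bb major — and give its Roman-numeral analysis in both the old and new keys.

Chords diatonic to Bb major: Bb, Cm, Dm, Eb, F, Gm, Adim.
Reading the progression, the first chord not in that set is Ebm, so the modulation leaves Bb major there.
The chord immediately before Ebm is F, which is diatonic to both keys: V in Bb major and V in Bb minor.

F — V in Bb major, V in Bb minor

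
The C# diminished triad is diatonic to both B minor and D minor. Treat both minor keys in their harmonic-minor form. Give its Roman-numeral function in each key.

The scale of B minor (harmonic minor) is B C# D E F# G A#; C# is degree 2, and the triad built there (C#-E-G) is diminished, so it is ii°.
The scale of D minor (harmonic minor) is D E F G A Bb C#; C# is degree 7, and the triad built there (C#-E-G) is diminished, so it is vii°.

ii° in B minor; vii° in D minor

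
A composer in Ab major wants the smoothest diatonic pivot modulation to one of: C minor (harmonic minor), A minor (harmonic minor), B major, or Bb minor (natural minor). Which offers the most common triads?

Bb minor

Triads of Ab major: Ab major (I), Bb minor (ii), C minor (iii), Db major (IV), Eb major (V), F minor (vi), G diminished (vii°).
C minor (harmonic minor) shares 3: Ab, Cm, Fm.
A minor (harmonic minor) shares 0: none.
B major shares 0: none.
Bb minor (natural minor) shares 4: Ab, Bbm, Db, Fm.
The most common triads (4) are shared with Bb minor.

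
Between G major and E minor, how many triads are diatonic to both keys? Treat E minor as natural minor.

Diatonic triads of G major: G (I), Am (ii), Bm (iii), C (IV), D (V), Em (vi), F♯dim (vii°).
Diatonic triads of E minor (natural minor): Em (i), F♯dim (ii°), G (III), Am (iv), Bm (v), C (VI), D (VII).
Matching root and quality in both lists: G, Am, Bm, C, D, Em, F♯dim.
That gives 7 common triads.

7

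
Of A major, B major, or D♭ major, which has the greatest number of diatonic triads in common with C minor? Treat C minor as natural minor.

D♭ major

Triads of C minor (natural minor): Cm (i), Ddim (ii°), E♭ (III), Fm (iv), Gm (v), A♭ (VI), B♭ (VII).
A major shares 0: none.
B major shares 0: none.
D♭ major shares 2: Fm, A♭.
The most common triads (2) are shared with D♭ major.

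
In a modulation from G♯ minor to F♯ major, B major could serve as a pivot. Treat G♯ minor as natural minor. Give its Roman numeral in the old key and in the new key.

III in G♯ minor; IV in F♯ major

The scale of G♯ minor (natural minor) is G♯ A♯ B C♯ D♯ E F♯; B is degree 3, and the triad built there (B-D♯-F♯) is major, so it is III.
The scale of F♯ major is F♯ G♯ A♯ B C♯ D♯ E♯; B is degree 4, and the triad built there (B-D♯-F♯) is major, so it is IV.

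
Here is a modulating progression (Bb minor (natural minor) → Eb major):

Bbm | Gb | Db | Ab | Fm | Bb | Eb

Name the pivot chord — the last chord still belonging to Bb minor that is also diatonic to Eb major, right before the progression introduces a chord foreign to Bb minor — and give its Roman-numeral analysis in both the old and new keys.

Chords diatonic to Bb minor: Bbm, Cdim, Db, Ebm, Fm, Gb, Ab.
Reading the progression, the first chord not in that set is Bb, so the modulation leaves Bb minor there.
The chord immediately before Bb is Fm, which is diatonic to both keys: v in Bb minor and ii in Eb major.

Fm — v in Bb minor, ii in Eb major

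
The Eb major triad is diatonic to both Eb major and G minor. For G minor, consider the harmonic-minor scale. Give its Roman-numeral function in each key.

The scale of Eb major is Eb F G Ab Bb C D; Eb is degree 1, and the triad built there (Eb-G-Bb) is major, so it is I.
The scale of G minor (harmonic minor) is G A Bb C D Eb F#; Eb is degree 6, and the triad built there (Eb-G-Bb) is major, so it is VI.

I in Eb major; VI in G minor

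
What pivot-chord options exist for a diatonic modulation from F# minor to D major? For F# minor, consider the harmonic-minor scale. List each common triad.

Triads in F# minor (harmonic minor): F#m (i), G#dim (ii°), Aaug (III+), Bm (iv), C# (V), D (VI), E#dim (vii°).
Triads in D major: D (I), Em (ii), F#m (iii), G (IV), A (V), Bm (vi), C#dim (vii°).
Shared triads with their functions: F#m (i in F# minor, iii in D major); Bm (iv in F# minor, vi in D major); D (VI in F# minor, I in D major).

F#m, Bm, D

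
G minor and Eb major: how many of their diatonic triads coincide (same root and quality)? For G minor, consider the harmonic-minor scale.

Diatonic triads of G minor (harmonic minor): Gm (i), Adim (ii°), Bbaug (III+), Cm (iv), D (V), Eb (VI), F#dim (vii°).
Diatonic triads of Eb major: Eb (I), Fm (ii), Gm (iii), Ab (IV), Bb (V), Cm (vi), Ddim (vii°).
Matching root and quality in both lists: Gm, Cm, Eb.
That gives 3 common triads.

3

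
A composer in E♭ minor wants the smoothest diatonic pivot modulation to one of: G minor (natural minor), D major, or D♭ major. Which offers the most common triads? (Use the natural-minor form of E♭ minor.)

Triads of E♭ minor (natural minor): E♭ minor (i), F diminished (ii°), G♭ major (III), A♭ minor (iv), B♭ minor (v), C♭ major (VI), D♭ major (VII).
G minor (natural minor) shares 0: none.
D major shares 0: none.
D♭ major shares 4: E♭m, G♭, B♭m, D♭.
The most common triads (4) are shared with D♭ major.

D♭ major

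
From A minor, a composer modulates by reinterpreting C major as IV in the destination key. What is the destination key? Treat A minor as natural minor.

G major

The numeral IV denotes a major triad on scale degree 4. With C on degree 4, the tonic of the new key is G.
Degree 4 carries a major triad in major keys, so the destination is G major.
Check: the diatonic triads of G major are G (I), Am (ii), Bm (iii), C (IV), D (V), Em (vi), F#dim (vii°) — C major is indeed IV.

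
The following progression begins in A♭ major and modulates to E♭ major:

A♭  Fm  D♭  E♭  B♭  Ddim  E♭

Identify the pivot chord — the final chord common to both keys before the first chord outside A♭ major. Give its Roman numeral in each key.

E♭ — V in A♭ major, I in E♭ major

Chords diatonic to A♭ major: A♭, B♭m, Cm, D♭, E♭, Fm, Gdim.
Reading the progression, the first chord not in that set is B♭, so the modulation leaves A♭ major there.
The chord immediately before B♭ is E♭, which is diatonic to both keys: V in A♭ major and I in E♭ major.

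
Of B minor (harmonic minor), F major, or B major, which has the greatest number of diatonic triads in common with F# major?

B major

Triads of F# major: F# (I), G#m (ii), A#m (iii), B (IV), C# (V), D#m (vi), E#dim (vii°).
B minor (harmonic minor) shares 1: F#.
F major shares 0: none.
B major shares 4: F#, G#m, B, D#m.
The most common triads (4) are shared with B major.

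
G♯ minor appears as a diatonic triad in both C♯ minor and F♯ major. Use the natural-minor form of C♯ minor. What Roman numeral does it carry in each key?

The scale of C♯ minor (natural minor) is C♯ D♯ E F♯ G♯ A B; G♯ is degree 5, and the triad built there (G♯-B-D♯) is minor, so it is v.
The scale of F♯ major is F♯ G♯ A♯ B C♯ D♯ E♯; G♯ is degree 2, and the triad built there (G♯-B-D♯) is minor, so it is ii.

v in C♯ minor; ii in F♯ major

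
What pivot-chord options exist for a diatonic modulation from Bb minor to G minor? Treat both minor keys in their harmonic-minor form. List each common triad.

Triads in Bb minor (harmonic minor): Bbm (i), Cdim (ii°), Dbaug (III+), Ebm (iv), F (V), Gb (VI), Adim (vii°).
Triads in G minor (harmonic minor): Gm (i), Adim (ii°), Bbaug (III+), Cm (iv), D (V), Eb (VI), F#dim (vii°).
Shared triads with their functions: Adim (vii° in Bb minor, ii° in G minor).

Adim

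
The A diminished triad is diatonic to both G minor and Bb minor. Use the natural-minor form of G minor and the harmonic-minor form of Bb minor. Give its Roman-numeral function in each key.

ii° in G minor; vii° in Bb minor

The scale of G minor (natural minor) is G A Bb C D Eb F; A is degree 2, and the triad built there (A-C-Eb) is diminished, so it is ii°.
The scale of Bb minor (harmonic minor) is Bb C Db Eb F Gb A; A is degree 7, and the triad built there (A-C-Eb) is diminished, so it is vii°.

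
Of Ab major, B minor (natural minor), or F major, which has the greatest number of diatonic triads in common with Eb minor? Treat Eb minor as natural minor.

Triads of Eb minor (natural minor): Eb minor (i), F diminished (ii°), Gb major (III), Ab minor (iv), Bb minor (v), Cb major (VI), Db major (VII).
Ab major shares 2: Bbm, Db.
B minor (natural minor) shares 0: none.
F major shares 0: none.
The most common triads (2) are shared with Ab major.

Ab major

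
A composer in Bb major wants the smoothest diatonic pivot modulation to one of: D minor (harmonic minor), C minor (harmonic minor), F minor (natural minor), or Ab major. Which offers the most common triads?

D minor

Triads of Bb major: Bb (I), Cm (ii), Dm (iii), Eb (IV), F (V), Gm (vi), Adim (vii°).
D minor (harmonic minor) shares 3: Bb, Dm, Gm.
C minor (harmonic minor) shares 1: Cm.
F minor (natural minor) shares 2: Cm, Eb.
Ab major shares 2: Cm, Eb.
The most common triads (3) are shared with D minor.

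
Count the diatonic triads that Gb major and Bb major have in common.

Diatonic triads of Gb major: Gb major (I), Ab minor (ii), Bb minor (iii), Cb major (IV), Db major (V), Eb minor (vi), F diminished (vii°).
Diatonic triads of Bb major: Bb major (I), C minor (ii), D minor (iii), Eb major (IV), F major (V), G minor (vi), A diminished (vii°).
No triad has the same root and quality in both keys.

0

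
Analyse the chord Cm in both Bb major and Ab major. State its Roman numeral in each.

ii in Bb major; iii in Ab major

The scale of Bb major is Bb C D Eb F G A; C is degree 2, and the triad built there (C-Eb-G) is minor, so it is ii.
The scale of Ab major is Ab Bb C Db Eb F G; C is degree 3, and the triad built there (C-Eb-G) is minor, so it is iii.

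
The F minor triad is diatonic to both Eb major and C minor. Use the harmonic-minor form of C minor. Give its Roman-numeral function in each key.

The scale of Eb major is Eb F G Ab Bb C D; F is degree 2, and the triad built there (F-Ab-C) is minor, so it is ii.
The scale of C minor (harmonic minor) is C D Eb F G Ab B; F is degree 4, and the triad built there (F-Ab-C) is minor, so it is iv.

ii in Eb major; iv in C minor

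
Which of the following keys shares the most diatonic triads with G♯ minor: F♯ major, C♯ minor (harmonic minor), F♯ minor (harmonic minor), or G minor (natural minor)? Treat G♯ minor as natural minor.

Triads of G♯ minor (natural minor): G♯m (i), A♯dim (ii°), B (III), C♯m (iv), D♯m (v), E (VI), F♯ (VII).
F♯ major shares 4: G♯m, B, D♯m, F♯.
C♯ minor (harmonic minor) shares 1: C♯m.
F♯ minor (harmonic minor) shares 0: none.
G minor (natural minor) shares 0: none.
The most common triads (4) are shared with F♯ major.

F♯ major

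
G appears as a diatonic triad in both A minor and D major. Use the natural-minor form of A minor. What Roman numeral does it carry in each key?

VII in A minor; IV in D major

The scale of A minor (natural minor) is A B C D E F G; G is degree 7, and the triad built there (G-B-D) is major, so it is VII.
The scale of D major is D E F♯ G A B C♯; G is degree 4, and the triad built there (G-B-D) is major, so it is IV.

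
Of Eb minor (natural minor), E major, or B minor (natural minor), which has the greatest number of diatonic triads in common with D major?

Triads of D major: D (I), Em (ii), F#m (iii), G (IV), A (V), Bm (vi), C#dim (vii°).
Eb minor (natural minor) shares 0: none.
E major shares 2: F#m, A.
B minor (natural minor) shares 7: D, Em, F#m, G, A, Bm, C#dim.
The most common triads (7) are shared with B minor.

B minor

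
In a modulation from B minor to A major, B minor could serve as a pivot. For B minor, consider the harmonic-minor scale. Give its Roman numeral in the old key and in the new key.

The scale of B minor (harmonic minor) is B C# D E F# G A#; B is degree 1, and the triad built there (B-D-F#) is minor, so it is i.
The scale of A major is A B C# D E F# G#; B is degree 2, and the triad built there (B-D-F#) is minor, so it is ii.

i in B minor; ii in A major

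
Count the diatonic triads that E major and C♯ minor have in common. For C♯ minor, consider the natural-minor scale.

Diatonic triads of E major: E major (I), F♯ minor (ii), G♯ minor (iii), A major (IV), B major (V), C♯ minor (vi), D♯ diminished (vii°).
Diatonic triads of C♯ minor (natural minor): C♯ minor (i), D♯ diminished (ii°), E major (III), F♯ minor (iv), G♯ minor (v), A major (VI), B major (VII).
Matching root and quality in both lists: E major, F♯ minor, G♯ minor, A major, B major, C♯ minor, D♯ diminished.
That gives 7 common triads.

7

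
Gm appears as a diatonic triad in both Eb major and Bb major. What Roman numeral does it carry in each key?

iii in Eb major; vi in Bb major

The scale of Eb major is Eb F G Ab Bb C D; G is degree 3, and the triad built there (G-Bb-D) is minor, so it is iii.
The scale of Bb major is Bb C D Eb F G A; G is degree 6, and the triad built there (G-Bb-D) is minor, so it is vi.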